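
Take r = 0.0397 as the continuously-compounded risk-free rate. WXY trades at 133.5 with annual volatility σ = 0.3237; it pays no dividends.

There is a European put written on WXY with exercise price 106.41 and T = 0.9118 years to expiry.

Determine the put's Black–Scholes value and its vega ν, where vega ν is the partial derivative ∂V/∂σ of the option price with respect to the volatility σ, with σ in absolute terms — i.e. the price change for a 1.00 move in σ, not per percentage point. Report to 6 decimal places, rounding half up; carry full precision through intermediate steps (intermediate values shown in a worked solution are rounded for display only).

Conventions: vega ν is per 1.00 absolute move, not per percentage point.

σ√T = 0.3237·√0.9118 = 0.309095
d₁ = (ln(S/K) + (r+σ²/2)T) / (σ√T) = (ln(133.5/106.41) + (0.0397+0.3237²/2)·0.9118) / 0.309095 = (0.226802 + 0.083968) / 0.309095 = 1.005419
d₂ = d₁ − σ√T = 1.005419 − 0.309095 = 0.696324
e^{−rT} = 0.964449
N(−d₁) = 0.157348,  N(−d₂) = 0.243113
Put price V = K·e^{−rT}·N(−d₂) − S·N(−d₁) = 24.949968 − 21.005900 = 3.944068
φ(d₁) = (1/√(2π))·e^{−d₁²/2} = 0.240659
ν = S·φ(d₁)·√T = 30.678496

price = 3.944068
ν = 30.678496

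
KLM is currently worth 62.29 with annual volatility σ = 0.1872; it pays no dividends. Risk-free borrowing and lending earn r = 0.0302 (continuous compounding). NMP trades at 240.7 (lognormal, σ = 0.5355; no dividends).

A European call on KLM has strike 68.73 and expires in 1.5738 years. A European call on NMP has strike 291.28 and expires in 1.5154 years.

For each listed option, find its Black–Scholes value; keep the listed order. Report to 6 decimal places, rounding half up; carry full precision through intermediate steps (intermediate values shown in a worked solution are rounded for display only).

[KLM call K=68.73]
σ√T = 0.1872·√1.5738 = 0.234845
d₁ = (ln(S/K) + (r+σ²/2)T) / (σ√T) = (ln(62.29/68.73) + (0.0302+0.1872²/2)·1.5738) / 0.234845 = (-0.098385 + 0.075105) / 0.234845 = -0.099130
d₂ = d₁ − σ√T = -0.099130 − 0.234845 = -0.333975
e^{−rT} = 0.953583
N(d₁) = 0.460518,  N(d₂) = 0.369199
price = S·N(d₁) − K·e^{−rT}·N(d₂) = 28.685639 − 24.197240 = 4.488399
[NMP call K=291.28]
σ√T = 0.5355·√1.5154 = 0.659209
d₁ = (ln(S/K) + (r+σ²/2)T) / (σ√T) = (ln(240.7/291.28) + (0.0302+0.5355²/2)·1.5154) / 0.659209 = (-0.190734 + 0.263043) / 0.659209 = 0.109692
d₂ = d₁ − σ√T = 0.109692 − 0.659209 = -0.549517
e^{−rT} = 0.955266
N(d₁) = 0.543673,  N(d₂) = 0.291325
price = S·N(d₁) − K·e^{−rT}·N(d₂) = 130.862092 − 81.061233 = 49.800859

price(KLM call K=68.73) = 4.488399
price(NMP call K=291.28) = 49.800859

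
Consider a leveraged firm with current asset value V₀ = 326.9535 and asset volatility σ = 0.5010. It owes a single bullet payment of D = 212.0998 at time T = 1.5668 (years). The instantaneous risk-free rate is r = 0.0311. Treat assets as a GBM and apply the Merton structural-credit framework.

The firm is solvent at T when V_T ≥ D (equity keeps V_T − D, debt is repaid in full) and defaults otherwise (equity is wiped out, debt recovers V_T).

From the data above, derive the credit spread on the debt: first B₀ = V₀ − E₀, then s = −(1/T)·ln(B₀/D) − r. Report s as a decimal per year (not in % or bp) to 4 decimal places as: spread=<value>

spread=0.0663

With assets at 326.9535 and a single debt payment of 212.0998 at 1.5668 years:
d₁ = [ln(V₀/D) + (r + σ²/2)T] / (σ√T)
   = [ln(326.9535/212.0998) + (0.0311 + 0.5·0.5010²)·1.5668] / (0.5010·√1.5668)
   = [0.432761 + 0.245362] / 0.627111 = 1.081344
d₂ = d₁ − σ√T = 1.081344 − 0.627111 = 0.454233
N(d₁) = 0.860228,  N(d₂) = 0.675169,  e^(−rT) = 0.952441
E₀ = V₀·N(d₁) − D·e^(−rT)·N(d₂)
   = 326.9535·0.860228 − 212.0998·0.952441·0.675169 = 144.861898
B₀ = V₀ − E₀ = 326.9535 − 144.861898 = 182.091602
spread = −(1/T)·ln(B₀/D) − r = −(1/1.5668)·ln(182.091602/212.0998) − 0.0311 = 0.06626217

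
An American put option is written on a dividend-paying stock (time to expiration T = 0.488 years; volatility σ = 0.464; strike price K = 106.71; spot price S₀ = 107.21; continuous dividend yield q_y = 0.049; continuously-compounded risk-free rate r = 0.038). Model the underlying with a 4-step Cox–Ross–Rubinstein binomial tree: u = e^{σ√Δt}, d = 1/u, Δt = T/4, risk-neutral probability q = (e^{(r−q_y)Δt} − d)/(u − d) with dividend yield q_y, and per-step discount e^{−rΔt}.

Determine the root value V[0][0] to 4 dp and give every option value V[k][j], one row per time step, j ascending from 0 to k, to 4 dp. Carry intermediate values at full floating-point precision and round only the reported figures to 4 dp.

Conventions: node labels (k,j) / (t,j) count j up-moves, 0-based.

Δt=0.12200, u=1.17594, d=0.85038, q=0.45545, disc=e^(-rΔt)=0.99537
k=4 terminal: V=max(K-S,0) → 50.6447 29.1809 0.0000 0.0000 0.0000
k=3: j=0 S=65.9294 intr=40.7806 cont=40.6800 V=40.7806[EX]; j=1 S=91.1696 intr=15.5404 cont=15.8169 V=15.8169[hold]; j=2 S=126.0726 intr=0.0000 cont=0.0000 V=0.0000[hold]; j=3 S=174.3377 intr=0.0000 cont=0.0000 V=0.0000[hold]
k=2: j=0 S=77.5291 intr=29.1809 cont=29.2748 V=29.2748[hold]; j=1 S=107.2100 intr=0.0000 cont=8.5732 V=8.5732[hold]; j=2 S=148.2538 intr=0.0000 cont=0.0000 V=0.0000[hold]
k=1: j=0 S=91.1696 intr=15.5404 cont=19.7544 V=19.7544[hold]; j=1 S=126.0726 intr=0.0000 cont=4.6469 V=4.6469[hold]
k=0: j=0 S=107.2100 intr=0.0000 cont=12.8142 V=12.8142[hold]

price = 12.8142
tree:
12.8142
19.7544 4.6469
29.2748 8.5732 0.0000
40.7806 15.8169 0.0000 0.0000
50.6447 29.1809 0.0000 0.0000 0.0000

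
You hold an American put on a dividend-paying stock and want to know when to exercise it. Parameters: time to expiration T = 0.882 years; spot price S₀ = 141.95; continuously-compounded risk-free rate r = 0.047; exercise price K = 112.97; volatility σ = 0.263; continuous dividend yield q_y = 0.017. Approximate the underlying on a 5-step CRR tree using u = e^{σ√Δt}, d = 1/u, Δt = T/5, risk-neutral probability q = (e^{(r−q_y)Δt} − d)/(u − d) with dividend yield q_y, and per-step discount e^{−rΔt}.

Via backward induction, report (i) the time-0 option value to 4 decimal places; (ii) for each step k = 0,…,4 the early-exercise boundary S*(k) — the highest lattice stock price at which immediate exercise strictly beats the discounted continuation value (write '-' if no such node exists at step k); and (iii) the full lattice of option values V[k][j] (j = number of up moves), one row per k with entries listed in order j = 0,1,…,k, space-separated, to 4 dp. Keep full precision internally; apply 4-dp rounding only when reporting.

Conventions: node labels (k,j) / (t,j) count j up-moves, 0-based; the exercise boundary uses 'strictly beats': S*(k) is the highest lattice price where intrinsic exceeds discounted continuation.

Δt=0.17640  u=1.11679  d=0.89542  q=0.49638  discount=0.99174
step 5 (expiry): payoffs max(K−S,0) = 31.2601 11.0595 0.0000 0.0000 0.0000 0.0000
step 4: (k=4,j=0): S=91.2529, K−S=21.7171, hold=21.0576 ⇒ V=21.7171 exercise | (k=4,j=1): S=113.8128, K−S=0.0000, hold=5.5238 ⇒ V=5.5238 continue | (k=4,j=2): S=141.9500, K−S=0.0000, hold=0.0000 ⇒ V=0.0000 continue | (k=4,j=3): S=177.0434, K−S=0.0000, hold=0.0000 ⇒ V=0.0000 continue | (k=4,j=4): S=220.8127, K−S=0.0000, hold=0.0000 ⇒ V=0.0000 continue  boundary S*=91.2529
step 3: (k=3,j=0): S=101.9105, K−S=11.0595, hold=13.5661 ⇒ V=13.5661 continue | (k=3,j=1): S=127.1052, K−S=0.0000, hold=2.7589 ⇒ V=2.7589 continue | (k=3,j=2): S=158.5286, K−S=0.0000, hold=0.0000 ⇒ V=0.0000 continue | (k=3,j=3): S=197.7206, K−S=0.0000, hold=0.0000 ⇒ V=0.0000 continue  boundary S*=-
step 2: (k=2,j=0): S=113.8128, K−S=0.0000, hold=8.1339 ⇒ V=8.1339 continue | (k=2,j=1): S=141.9500, K−S=0.0000, hold=1.3780 ⇒ V=1.3780 continue | (k=2,j=2): S=177.0434, K−S=0.0000, hold=0.0000 ⇒ V=0.0000 continue  boundary S*=-
step 1: (k=1,j=0): S=127.1052, K−S=0.0000, hold=4.7409 ⇒ V=4.7409 continue | (k=1,j=1): S=158.5286, K−S=0.0000, hold=0.6882 ⇒ V=0.6882 continue  boundary S*=-
step 0: (k=0,j=0): S=141.9500, K−S=0.0000, hold=2.7067 ⇒ V=2.7067 continue  boundary S*=-

price = 2.7067
boundary = - - - - 91.2529
tree:
2.7067
4.7409 0.6882
8.1339 1.3780 0.0000
13.5661 2.7589 0.0000 0.0000
21.7171 5.5238 0.0000 0.0000 0.0000
31.2601 11.0595 0.0000 0.0000 0.0000 0.0000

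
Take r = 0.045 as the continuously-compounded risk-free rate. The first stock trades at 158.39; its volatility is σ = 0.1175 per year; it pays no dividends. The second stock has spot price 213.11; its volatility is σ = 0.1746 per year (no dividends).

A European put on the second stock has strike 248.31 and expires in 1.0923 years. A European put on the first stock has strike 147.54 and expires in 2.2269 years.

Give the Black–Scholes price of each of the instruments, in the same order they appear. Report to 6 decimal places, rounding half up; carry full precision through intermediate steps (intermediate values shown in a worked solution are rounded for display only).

price(the second stock put K=248.31) = 30.544502
price(the first stock put K=147.54) = 2.216702

[the second stock put K=248.31]
σ√T = 0.1746·√1.0923 = 0.182480
d₁ = (ln(S/K) + (r+σ²/2)T) / (σ√T) = (ln(213.11/248.31) + (0.045+0.1746²/2)·1.0923) / 0.182480 = (-0.152870 + 0.065803) / 0.182480 = -0.477129
d₂ = d₁ − σ√T = -0.477129 − 0.182480 = -0.659609
e^{−rT} = 0.952035
N(−d₁) = 0.683365,  N(−d₂) = 0.745248
price = K·e^{−rT}·N(−d₂) − S·N(−d₁) = 176.176407 − 145.631905 = 30.544502
[the first stock put K=147.54]
σ√T = 0.1175·√2.2269 = 0.175343
d₁ = (ln(S/K) + (r+σ²/2)T) / (σ√T) = (ln(158.39/147.54) + (0.045+0.1175²/2)·2.2269) / 0.175343 = (0.070961 + 0.115583) / 0.175343 = 1.063882
d₂ = d₁ − σ√T = 1.063882 − 0.175343 = 0.888539
e^{−rT} = 0.904647
N(−d₁) = 0.143691,  N(−d₂) = 0.187126
price = K·e^{−rT}·N(−d₂) − S·N(−d₁) = 24.975949 − 22.759247 = 2.216702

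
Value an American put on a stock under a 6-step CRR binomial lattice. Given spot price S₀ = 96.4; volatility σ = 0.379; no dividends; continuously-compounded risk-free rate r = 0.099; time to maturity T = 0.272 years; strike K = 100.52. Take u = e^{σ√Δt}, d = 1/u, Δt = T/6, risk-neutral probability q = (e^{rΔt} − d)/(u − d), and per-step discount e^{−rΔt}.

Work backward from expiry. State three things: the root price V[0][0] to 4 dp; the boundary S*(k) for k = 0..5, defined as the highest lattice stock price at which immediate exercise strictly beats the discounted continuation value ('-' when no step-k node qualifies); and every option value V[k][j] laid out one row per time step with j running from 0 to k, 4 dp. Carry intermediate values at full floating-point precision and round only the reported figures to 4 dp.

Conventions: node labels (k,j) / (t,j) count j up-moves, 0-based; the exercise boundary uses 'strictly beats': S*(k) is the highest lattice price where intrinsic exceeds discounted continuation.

price = 8.9479
boundary = - - 82.0325 75.6729 82.0325 88.9266
tree:
8.9479
13.1116 4.9895
18.4875 8.0144 2.1004
24.8471 12.4486 3.7853 0.4851
30.7136 18.4875 6.7027 0.9897 0.0000
36.1254 24.8471 11.5934 2.0193 0.0000 0.0000
41.1176 30.7136 18.4875 4.1200 0.0000 0.0000 0.0000

Δt=0.04533, u=1.08404, d=0.92247, q=0.50768, disc=e^(-rΔt)=0.99552
k=6 terminal: V=max(K-S,0) → 41.1176 30.7136 18.4875 4.1200 0.0000 0.0000 0.0000
k=5: j=0 S=64.3946 intr=36.1254 cont=35.6753 V=36.1254[EX]; j=1 S=75.6729 intr=24.8471 cont=24.3970 V=24.8471[EX]; j=2 S=88.9266 intr=11.5934 cont=11.1433 V=11.5934[EX]; j=3 S=104.5015 intr=0.0000 cont=2.0193 V=2.0193[hold]; j=4 S=122.8043 intr=0.0000 cont=0.0000 V=0.0000[hold]; j=5 S=144.3127 intr=0.0000 cont=0.0000 V=0.0000[hold]  S*(5)=88.9266
k=4: j=0 S=69.8064 intr=30.7136 cont=30.2635 V=30.7136[EX]; j=1 S=82.0325 intr=18.4875 cont=18.0374 V=18.4875[EX]; j=2 S=96.4000 intr=4.1200 cont=6.7027 V=6.7027[hold]; j=3 S=113.2839 intr=0.0000 cont=0.9897 V=0.9897[hold]; j=4 S=133.1248 intr=0.0000 cont=0.0000 V=0.0000[hold]  S*(4)=82.0325
k=3: j=0 S=75.6729 intr=24.8471 cont=24.3970 V=24.8471[EX]; j=1 S=88.9266 intr=11.5934 cont=12.4486 V=12.4486[hold]; j=2 S=104.5015 intr=0.0000 cont=3.7853 V=3.7853[hold]; j=3 S=122.8043 intr=0.0000 cont=0.4851 V=0.4851[hold]  S*(3)=75.6729
k=2: j=0 S=82.0325 intr=18.4875 cont=18.4696 V=18.4875[EX]; j=1 S=96.4000 intr=4.1200 cont=8.0144 V=8.0144[hold]; j=2 S=113.2839 intr=0.0000 cont=2.1004 V=2.1004[hold]  S*(2)=82.0325
k=1: j=0 S=88.9266 intr=11.5934 cont=13.1116 V=13.1116[hold]; j=1 S=104.5015 intr=0.0000 cont=4.9895 V=4.9895[hold]  S*(1)=-
k=0: j=0 S=96.4000 intr=4.1200 cont=8.9479 V=8.9479[hold]  S*(0)=-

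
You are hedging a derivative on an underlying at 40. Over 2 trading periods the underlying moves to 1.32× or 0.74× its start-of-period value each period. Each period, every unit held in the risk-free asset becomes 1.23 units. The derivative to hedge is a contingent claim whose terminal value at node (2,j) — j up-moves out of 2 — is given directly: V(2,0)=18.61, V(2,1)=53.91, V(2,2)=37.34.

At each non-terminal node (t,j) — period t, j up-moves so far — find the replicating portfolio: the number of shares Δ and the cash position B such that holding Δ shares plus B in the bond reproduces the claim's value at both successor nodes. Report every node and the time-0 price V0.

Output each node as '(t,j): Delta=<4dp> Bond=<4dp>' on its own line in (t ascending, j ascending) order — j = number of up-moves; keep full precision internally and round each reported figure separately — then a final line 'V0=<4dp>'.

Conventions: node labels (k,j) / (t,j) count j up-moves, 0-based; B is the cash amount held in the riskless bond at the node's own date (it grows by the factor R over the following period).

Under the risk-neutral measure, an up-move has probability p* = (R−d)/(u−d) = 0.8448 and values discount at R = 1.23.
Expiry values: V(2,0)=18.6100, V(2,1)=53.9100, V(2,2)=37.3400
(1,0): S=29.6000. Δ = (V_up−V_dn)/(S_up−S_dn) = (53.9100−18.6100)/(39.0720−21.9040) = 2.0562. V = [p*·53.9100 + (1−p*)·18.6100]/1.23 = 39.3759. B = V − Δ·S = -21.4861.
(1,1): S=52.8000. Δ = (V_up−V_dn)/(S_up−S_dn) = (37.3400−53.9100)/(69.6960−39.0720) = -0.5411. V = [p*·37.3400 + (1−p*)·53.9100]/1.23 = 32.4481. B = V − Δ·S = 61.0171.
(0,0): S=40.0000. Δ = (V_up−V_dn)/(S_up−S_dn) = (32.4481−39.3759)/(52.8000−29.6000) = -0.2986. V = [p*·32.4481 + (1−p*)·39.3759]/1.23 = 27.2546. B = V − Δ·S = 39.1991.
Verification: the root portfolio costs Δ(0,0)·S0 + B(0,0) = 27.2546, matching V0.

(0,0): Delta=-0.2986 Bond=39.1991
(1,0): Delta=2.0562 Bond=-21.4861
(1,1): Delta=-0.5411 Bond=61.0171
V0=27.2546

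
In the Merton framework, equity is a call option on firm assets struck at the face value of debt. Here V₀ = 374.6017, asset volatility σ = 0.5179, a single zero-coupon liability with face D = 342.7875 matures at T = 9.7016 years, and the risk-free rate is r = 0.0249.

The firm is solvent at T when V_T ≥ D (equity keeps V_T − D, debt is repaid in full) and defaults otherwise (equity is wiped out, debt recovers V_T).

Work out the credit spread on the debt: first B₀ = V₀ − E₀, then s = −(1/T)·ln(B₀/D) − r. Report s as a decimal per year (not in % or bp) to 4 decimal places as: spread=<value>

spread=0.0734

With assets at 374.6017 and a single debt payment of 342.7875 at 9.7016 years:
d₁ = [ln(V₀/D) + (r + σ²/2)T] / (σ√T)
   = [ln(374.6017/342.7875) + (0.0249 + 0.5·0.5179²)·9.7016] / (0.5179·√9.7016)
   = [0.088753 + 1.542653] / 1.613123 = 1.011334
d₂ = d₁ − σ√T = 1.011334 − 1.613123 = -0.601790
N(d₁) = 0.844072,  N(d₂) = 0.273657,  e^(−rT) = 0.785394
E₀ = V₀·N(d₁) − D·e^(−rT)·N(d₂)
   = 374.6017·0.844072 − 342.7875·0.785394·0.273657 = 242.515829
B₀ = V₀ − E₀ = 374.6017 − 242.515829 = 132.085871
spread = −(1/T)·ln(B₀/D) − r = −(1/9.7016)·ln(132.085871/342.7875) − 0.0249 = 0.07339909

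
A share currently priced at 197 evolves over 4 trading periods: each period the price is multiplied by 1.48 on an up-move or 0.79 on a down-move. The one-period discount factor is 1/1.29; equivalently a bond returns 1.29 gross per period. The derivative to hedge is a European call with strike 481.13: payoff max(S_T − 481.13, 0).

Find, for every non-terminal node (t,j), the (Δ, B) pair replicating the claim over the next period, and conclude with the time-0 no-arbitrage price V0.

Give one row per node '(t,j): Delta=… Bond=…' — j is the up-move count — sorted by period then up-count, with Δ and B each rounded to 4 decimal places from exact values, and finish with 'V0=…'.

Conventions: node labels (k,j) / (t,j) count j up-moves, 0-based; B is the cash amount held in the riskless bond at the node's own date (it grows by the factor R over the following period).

(0,0): Delta=0.6094 Bond=-70.3047
(1,0): Delta=0.0687 Bond=-6.5506
(1,1): Delta=0.7191 Bond=-122.6673
(2,0): Delta=0.0000 Bond=0.0000
(2,1): Delta=0.0827 Bond=-11.6614
(2,2): Delta=0.8481 Bond=-213.9409
(3,0): Delta=0.0000 Bond=0.0000
(3,1): Delta=0.0000 Bond=0.0000
(3,2): Delta=0.0994 Bond=-20.7597
(3,3): Delta=1.0000 Bond=-372.9690
V0=49.7447

Under the risk-neutral measure, an up-move has probability p* = (R−d)/(u−d) = 0.7246 and values discount at R = 1.29.
Payoffs at expiry: V(4,0)=0.0000, V(4,1)=0.0000, V(4,2)=0.0000, V(4,3)=23.3901, V(4,4)=464.0469
  t=3,j=0: stock 97.1287 → up 143.7505 (V=0.0000), down 76.7317 (V=0.0000). Price 0.0000; hedge Δ=0.0000, bond B=0.0000.
  t=3,j=1: stock 181.9626 → up 269.3046 (V=0.0000), down 143.7505 (V=0.0000). Price 0.0000; hedge Δ=0.0000, bond B=0.0000.
  t=3,j=2: stock 340.8920 → up 504.5201 (V=23.3901), down 269.3046 (V=0.0000). Price 13.1390; hedge Δ=0.0994, bond B=-20.7597.
  t=3,j=3: stock 638.6330 → up 945.1769 (V=464.0469), down 504.5201 (V=23.3901). Price 265.6640; hedge Δ=1.0000, bond B=-372.9690.
  t=2,j=0: stock 122.9477 → up 181.9626 (V=0.0000), down 97.1287 (V=0.0000). Price 0.0000; hedge Δ=0.0000, bond B=0.0000.
  t=2,j=1: stock 230.3324 → up 340.8920 (V=13.1390), down 181.9626 (V=0.0000). Price 7.3806; hedge Δ=0.0827, bond B=-11.6614.
  t=2,j=2: stock 431.5088 → up 638.6330 (V=265.6640), down 340.8920 (V=13.1390). Price 152.0373; hedge Δ=0.8481, bond B=-213.9409.
  t=1,j=0: stock 155.6300 → up 230.3324 (V=7.3806), down 122.9477 (V=0.0000). Price 4.1460; hedge Δ=0.0687, bond B=-6.5506.
  t=1,j=1: stock 291.5600 → up 431.5088 (V=152.0373), down 230.3324 (V=7.3806). Price 86.9801; hedge Δ=0.7191, bond B=-122.6673.
  t=0,j=0: stock 197.0000 → up 291.5600 (V=86.9801), down 155.6300 (V=4.1460). Price 49.7447; hedge Δ=0.6094, bond B=-70.3047.
Check: Δ(0,0)·S0 + B(0,0) = 49.7447 = V0.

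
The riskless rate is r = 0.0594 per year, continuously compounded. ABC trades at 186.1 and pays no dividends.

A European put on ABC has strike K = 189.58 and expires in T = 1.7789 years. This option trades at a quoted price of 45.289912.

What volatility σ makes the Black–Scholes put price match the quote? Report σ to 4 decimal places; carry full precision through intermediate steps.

At σ = 0.5690 the Black–Scholes value reproduces the quote:
σ√T = 0.569·√1.7789 = 0.758906
d₁ = (ln(S/K) + (r+σ²/2)T) / (σ√T) = (ln(186.1/189.58) + (0.0594+0.569²/2)·1.7789) / 0.758906 = (-0.018527 + 0.393636) / 0.758906 = 0.494276
d₂ = d₁ − σ√T = 0.494276 − 0.758906 = -0.264630
e^{−rT} = 0.899725
N(−d₁) = 0.310556,  N(−d₂) = 0.604353
V = K·e^{−rT}·N(−d₂) − S·N(−d₁) = 103.084326 − 57.794414 = 45.289912 (the observed quote) — the price is monotone increasing in volatility, hence this σ is the only solution

sigma = 0.5690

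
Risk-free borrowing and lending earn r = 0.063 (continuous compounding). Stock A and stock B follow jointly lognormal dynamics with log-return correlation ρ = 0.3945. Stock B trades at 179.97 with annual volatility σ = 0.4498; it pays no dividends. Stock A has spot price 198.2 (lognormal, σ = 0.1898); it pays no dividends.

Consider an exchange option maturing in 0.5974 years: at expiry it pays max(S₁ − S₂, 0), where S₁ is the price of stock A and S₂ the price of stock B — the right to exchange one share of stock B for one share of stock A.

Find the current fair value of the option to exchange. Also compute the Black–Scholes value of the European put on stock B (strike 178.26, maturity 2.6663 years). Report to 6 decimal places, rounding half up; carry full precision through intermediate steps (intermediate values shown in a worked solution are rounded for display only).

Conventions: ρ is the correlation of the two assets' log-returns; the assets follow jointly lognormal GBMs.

σ_eff = √(σ₁² + σ₂² − 2ρσ₁σ₂) = √(0.1898² + 0.4498² − 2·0.3945·0.1898·0.4498) = 0.413504
d₁ = (ln(S₁/S₂) + (q₂ − q₁ + σ_eff²/2)T) / (σ_eff√T) = (ln(198.2/179.97) + (0.0 − 0.0 + 0.085493)·0.5974) / 0.319604 = 0.461696
d₂ = d₁ − σ_eff√T = 0.461696 − 0.319604 = 0.142092
N(d₁) = 0.677850,  N(d₂) = 0.556496
V = S₁·e^{−q₁T}·N(d₁) − S₂·e^{−q₂T}·N(d₂) = 134.349916 − 100.152620 = 34.197296
[vanilla: stock B put K=178.26]
σ√T = 0.4498·√2.6663 = 0.734470
d₁ = (ln(S/K) + (r+σ²/2)T) / (σ√T) = (ln(179.97/178.26) + (0.063+0.4498²/2)·2.6663) / 0.734470 = (0.009547 + 0.437700) / 0.734470 = 0.608938
d₂ = d₁ − σ√T = 0.608938 − 0.734470 = -0.125531
e^{−rT} = 0.845373
N(−d₁) = 0.271283,  N(−d₂) = 0.549949
price = K·e^{−rT}·N(−d₂) − S·N(−d₁) = 82.875192 − 48.822736 = 34.052455

exchange price = 34.197296
price(stock B put K=178.26) = 34.052455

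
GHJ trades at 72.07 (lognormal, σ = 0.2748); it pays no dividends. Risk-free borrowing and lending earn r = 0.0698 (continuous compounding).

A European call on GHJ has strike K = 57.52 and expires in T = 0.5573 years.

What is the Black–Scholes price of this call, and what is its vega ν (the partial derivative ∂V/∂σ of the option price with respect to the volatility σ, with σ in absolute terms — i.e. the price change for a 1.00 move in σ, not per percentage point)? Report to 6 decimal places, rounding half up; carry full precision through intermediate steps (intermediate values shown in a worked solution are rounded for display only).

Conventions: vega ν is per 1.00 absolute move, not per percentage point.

price = 17.346220
ν = 8.152481

σ√T = 0.2748·√0.5573 = 0.205145
d₁ = (ln(S/K) + (r+σ²/2)T) / (σ√T) = (ln(72.07/57.52) + (0.0698+0.2748²/2)·0.5573) / 0.205145 = (0.225505 + 0.059942) / 0.205145 = 1.391439
d₂ = d₁ − σ√T = 1.391439 − 0.205145 = 1.186294
e^{−rT} = 0.961847
N(d₁) = 0.917954,  N(d₂) = 0.882247
Call price V = S·N(d₁) − K·e^{−rT}·N(d₂) = 66.156932 − 48.810712 = 17.346220
φ(d₁) = (1/√(2π))·e^{−d₁²/2} = 0.151527
ν = S·φ(d₁)·√T = 8.152481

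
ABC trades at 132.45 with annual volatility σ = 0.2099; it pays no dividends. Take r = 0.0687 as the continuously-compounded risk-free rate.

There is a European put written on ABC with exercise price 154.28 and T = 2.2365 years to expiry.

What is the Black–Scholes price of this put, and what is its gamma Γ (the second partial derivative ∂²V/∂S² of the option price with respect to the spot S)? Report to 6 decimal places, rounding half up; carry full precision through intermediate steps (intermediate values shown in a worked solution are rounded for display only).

price = 16.438238
Γ = 0.009473

σ√T = 0.2099·√2.2365 = 0.313904
d₁ = (ln(S/K) + (r+σ²/2)T) / (σ√T) = (ln(132.45/154.28) + (0.0687+0.2099²/2)·2.2365) / 0.313904 = (-0.152564 + 0.202915) / 0.313904 = 0.160404
d₂ = d₁ − σ√T = 0.160404 − 0.313904 = -0.153500
e^{−rT} = 0.857574
N(−d₁) = 0.436281,  N(−d₂) = 0.560998
Put price V = K·e^{−rT}·N(−d₂) − S·N(−d₁) = 74.223706 − 57.785467 = 16.438238
φ(d₁) = (1/√(2π))·e^{−d₁²/2} = 0.393843
Γ = φ(d₁) / (S·σ·√T) = 0.009473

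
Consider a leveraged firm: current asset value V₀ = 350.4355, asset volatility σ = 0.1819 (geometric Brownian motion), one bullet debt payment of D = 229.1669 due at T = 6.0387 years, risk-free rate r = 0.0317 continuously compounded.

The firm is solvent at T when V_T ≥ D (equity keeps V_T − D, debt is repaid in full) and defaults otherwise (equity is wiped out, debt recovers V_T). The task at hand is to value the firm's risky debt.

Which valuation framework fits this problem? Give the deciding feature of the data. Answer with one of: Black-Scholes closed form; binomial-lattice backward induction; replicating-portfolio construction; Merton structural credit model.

framework: Merton structural credit model

Key observation: assets follow a GBM and default happens iff V_T < 229.1669; valuing claims on that split (equity as a call, risky debt as the residual) is the structural model's definition.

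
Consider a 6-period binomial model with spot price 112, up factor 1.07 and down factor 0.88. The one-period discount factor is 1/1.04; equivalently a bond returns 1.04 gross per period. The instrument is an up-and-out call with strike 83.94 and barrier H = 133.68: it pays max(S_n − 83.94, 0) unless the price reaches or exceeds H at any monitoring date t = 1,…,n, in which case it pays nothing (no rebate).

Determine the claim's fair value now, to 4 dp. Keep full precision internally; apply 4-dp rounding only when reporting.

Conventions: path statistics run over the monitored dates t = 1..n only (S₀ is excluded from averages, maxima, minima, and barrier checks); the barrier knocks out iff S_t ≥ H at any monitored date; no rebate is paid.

price = 3.8747

With p* = (R−d)/(u−d) = 0.8421, sum probability × payoff across the paths and divide by R^6.
Enumerate all 2^6 = 64 price paths (U = up ×1.07, D = down ×0.88); each path with k up-moves has probability p*^k·(1−p*)^(6−k).
DDDDDD: M=98.5600, payoff=0.0000, prob=0.000015
UDDDDD: M=119.8400, payoff=0.0000, prob=0.000083
DUDDDD: M=105.4592, payoff=0.0000, prob=0.000083
UUDDDD: M=128.2288, payoff=0.0000, prob=0.000441
DDUDDD: M=98.5600, payoff=0.0000, prob=0.000083
UDUDDD: M=119.8400, payoff=0.0000, prob=0.000441
DUUDDD: M=112.8413, payoff=0.0000, prob=0.000441
UUUDDD: M=137.2048, payoff=0.0000, prob=0.002351
DDDUDD: M=98.5600, payoff=0.0000, prob=0.000083
UDDUDD: M=119.8400, payoff=0.0000, prob=0.000441
DUDUDD: M=105.4592, payoff=0.0000, prob=0.000441
UUDUDD: M=128.2288, payoff=9.5612, prob=0.002351
DDUUDD: M=99.3004, payoff=0.0000, prob=0.000441
UDUUDD: M=120.7402, payoff=9.5612, prob=0.002351
DUUUDD: M=120.7402, payoff=9.5612, prob=0.002351
UUUUDD: M=146.8092, payoff=0.0000, prob=0.012537
DDDDUD: M=98.5600, payoff=0.0000, prob=0.000083
UDDDUD: M=119.8400, payoff=0.0000, prob=0.000441
DUDDUD: M=105.4592, payoff=0.0000, prob=0.000441
UUDDUD: M=128.2288, payoff=9.5612, prob=0.002351
DDUDUD: M=98.5600, payoff=0.0000, prob=0.000441
UDUDUD: M=119.8400, payoff=9.5612, prob=0.002351
DUUDUD: M=112.8413, payoff=9.5612, prob=0.002351
UUUDUD: M=137.2048, payoff=0.0000, prob=0.012537
DDDUUD: M=98.5600, payoff=0.0000, prob=0.000441
UDDUUD: M=119.8400, payoff=9.5612, prob=0.002351
DUDUUD: M=106.2514, payoff=9.5612, prob=0.002351
UUDUUD: M=129.1921, payoff=29.7490, prob=0.012537
DDUUUD: M=106.2514, payoff=9.5612, prob=0.002351
UDUUUD: M=129.1921, payoff=29.7490, prob=0.012537
DUUUUD: M=129.1921, payoff=29.7490, prob=0.012537
UUUUUD: M=157.0858, payoff=0.0000, prob=0.066865
DDDDDU: M=98.5600, payoff=0.0000, prob=0.000083
UDDDDU: M=119.8400, payoff=0.0000, prob=0.000441
DUDDDU: M=105.4592, payoff=0.0000, prob=0.000441
UUDDDU: M=128.2288, payoff=9.5612, prob=0.002351
DDUDDU: M=98.5600, payoff=0.0000, prob=0.000441
UDUDDU: M=119.8400, payoff=9.5612, prob=0.002351
DUUDDU: M=112.8413, payoff=9.5612, prob=0.002351
UUUDDU: M=137.2048, payoff=0.0000, prob=0.012537
DDDUDU: M=98.5600, payoff=0.0000, prob=0.000441
UDDUDU: M=119.8400, payoff=9.5612, prob=0.002351
DUDUDU: M=105.4592, payoff=9.5612, prob=0.002351
UUDUDU: M=128.2288, payoff=29.7490, prob=0.012537
DDUUDU: M=99.3004, payoff=9.5612, prob=0.002351
UDUUDU: M=120.7402, payoff=29.7490, prob=0.012537
DUUUDU: M=120.7402, payoff=29.7490, prob=0.012537
UUUUDU: M=146.8092, payoff=0.0000, prob=0.066865
DDDDUU: M=98.5600, payoff=0.0000, prob=0.000441
UDDDUU: M=119.8400, payoff=9.5612, prob=0.002351
DUDDUU: M=105.4592, payoff=9.5612, prob=0.002351
UUDDUU: M=128.2288, payoff=29.7490, prob=0.012537
DDUDUU: M=98.5600, payoff=9.5612, prob=0.002351
UDUDUU: M=119.8400, payoff=29.7490, prob=0.012537
DUUDUU: M=113.6890, payoff=29.7490, prob=0.012537
UUUDUU: M=138.2355, payoff=0.0000, prob=0.066865
DDDUUU: M=98.5600, payoff=9.5612, prob=0.002351
UDDUUU: M=119.8400, payoff=29.7490, prob=0.012537
DUDUUU: M=113.6890, payoff=29.7490, prob=0.012537
UUDUUU: M=138.2355, payoff=0.0000, prob=0.066865
DDUUUU: M=113.6890, payoff=29.7490, prob=0.012537
UDUUUU: M=138.2355, payoff=0.0000, prob=0.066865
DUUUUU: M=138.2355, payoff=0.0000, prob=0.066865
UUUUUU: M=168.0818, payoff=0.0000, prob=0.356614
Price = Σ prob·payoff / R^6 = 4.902675 / 1.265319 = 3.8747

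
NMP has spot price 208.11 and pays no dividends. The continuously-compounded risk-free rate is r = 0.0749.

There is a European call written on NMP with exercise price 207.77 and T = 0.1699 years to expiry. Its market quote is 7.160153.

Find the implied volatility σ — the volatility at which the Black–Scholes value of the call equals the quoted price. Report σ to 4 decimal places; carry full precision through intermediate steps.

sigma = 0.1634

At σ = 0.1634 the Black–Scholes value reproduces the quote:
σ√T = 0.1634·√0.1699 = 0.067352
d₁ = (ln(S/K) + (r+σ²/2)T) / (σ√T) = (ln(208.11/207.77) + (0.0749+0.1634²/2)·0.1699) / 0.067352 = (0.001635 + 0.014994) / 0.067352 = 0.246894
d₂ = d₁ − σ√T = 0.246894 − 0.067352 = 0.179542
e^{−rT} = 0.987355
N(d₁) = 0.597505,  N(d₂) = 0.571244
V = S·N(d₁) − K·e^{−rT}·N(d₂) = 124.346724 − 117.186570 = 7.160153 (matching the quote); vega is positive throughout, so no other σ reproduces this price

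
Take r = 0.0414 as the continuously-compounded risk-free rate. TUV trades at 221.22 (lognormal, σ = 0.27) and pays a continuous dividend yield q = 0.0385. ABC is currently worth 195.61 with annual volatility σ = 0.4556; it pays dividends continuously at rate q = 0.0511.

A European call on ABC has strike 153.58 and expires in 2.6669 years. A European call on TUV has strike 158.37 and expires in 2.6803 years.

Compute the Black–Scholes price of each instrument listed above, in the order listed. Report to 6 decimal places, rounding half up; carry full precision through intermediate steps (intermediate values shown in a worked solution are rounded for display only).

[ABC call K=153.58]
σ√T = 0.4556·√2.6669 = 0.744024
d₁ = (ln(S/K) + (r−q+σ²/2)T) / (σ√T) = (ln(195.61/153.58) + (0.0414−0.0511+0.4556²/2)·2.6669) / 0.744024 = (0.241901 + 0.250917) / 0.744024 = 0.662369
d₂ = d₁ − σ√T = 0.662369 − 0.744024 = -0.081656
e^{−rT} = 0.895467
e^{−qT} = 0.872600
N(d₁) = 0.746133,  N(d₂) = 0.467460
price = S·e^{−qT}·N(d₁) − K·e^{−rT}·N(d₂) = 127.356755 − 64.287882 = 63.068874
[TUV call K=158.37]
σ√T = 0.27·√2.6803 = 0.442034
d₁ = (ln(S/K) + (r−q+σ²/2)T) / (σ√T) = (ln(221.22/158.37) + (0.0414−0.0385+0.27²/2)·2.6803) / 0.442034 = (0.334224 + 0.105470) / 0.442034 = 0.994705
d₂ = d₁ − σ√T = 0.994705 − 0.442034 = 0.552672
e^{−rT} = 0.894971
e^{−qT} = 0.901954
N(d₁) = 0.840060,  N(d₂) = 0.709756
price = S·e^{−qT}·N(d₁) − K·e^{−rT}·N(d₂) = 167.617474 − 100.598308 = 67.019166

price(ABC call K=153.58) = 63.068874
price(TUV call K=158.37) = 67.019166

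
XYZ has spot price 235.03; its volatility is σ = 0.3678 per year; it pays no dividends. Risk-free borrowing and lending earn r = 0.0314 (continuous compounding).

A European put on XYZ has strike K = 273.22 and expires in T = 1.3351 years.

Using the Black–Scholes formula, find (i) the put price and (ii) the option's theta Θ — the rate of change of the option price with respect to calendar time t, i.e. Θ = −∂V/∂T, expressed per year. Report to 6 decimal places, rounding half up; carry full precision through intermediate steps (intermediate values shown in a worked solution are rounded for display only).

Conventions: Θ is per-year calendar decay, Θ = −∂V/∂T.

σ√T = 0.3678·√1.3351 = 0.424980
d₁ = (ln(S/K) + (r+σ²/2)T) / (σ√T) = (ln(235.03/273.22) + (0.0314+0.3678²/2)·1.3351) / 0.424980 = (-0.150564 + 0.132226) / 0.424980 = -0.043150
d₂ = d₁ − σ√T = -0.043150 − 0.424980 = -0.468130
e^{−rT} = 0.958944
N(−d₁) = 0.517209,  N(−d₂) = 0.680154
Put price V = K·e^{−rT}·N(−d₂) − S·N(−d₁) = 178.202331 − 121.559653 = 56.642678
φ(d₁) = (1/√(2π))·e^{−d₁²/2} = 0.398571
Θ = −S·φ(d₁)·σ/(2√T) + r·K·e^{−rT}·N(−d₂) = −14.909184 + 5.595553 = -9.313631

price = 56.642678
Θ = -9.313631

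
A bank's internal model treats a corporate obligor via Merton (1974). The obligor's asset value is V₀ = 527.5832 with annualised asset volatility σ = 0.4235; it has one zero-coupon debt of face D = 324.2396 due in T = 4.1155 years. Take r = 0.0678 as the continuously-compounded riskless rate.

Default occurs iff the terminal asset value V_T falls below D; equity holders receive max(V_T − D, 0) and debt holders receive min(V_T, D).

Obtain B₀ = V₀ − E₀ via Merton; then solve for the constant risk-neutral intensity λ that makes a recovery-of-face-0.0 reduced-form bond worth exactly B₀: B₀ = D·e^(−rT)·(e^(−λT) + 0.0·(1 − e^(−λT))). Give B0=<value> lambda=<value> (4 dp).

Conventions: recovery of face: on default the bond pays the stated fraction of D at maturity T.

Work the structural quantities from V₀ = 527.5832 against face 324.2396:
d₁ = [ln(V₀/D) + (r + σ²/2)T] / (σ√T)
   = [ln(527.5832/324.2396) + (0.0678 + 0.5·0.4235²)·4.1155] / (0.4235·√4.1155)
   = [0.486824 + 0.648093] / 0.859142 = 1.320989
d₂ = d₁ − σ√T = 1.320989 − 0.859142 = 0.461848
N(d₁) = 0.906748,  N(d₂) = 0.677905,  e^(−rT) = 0.756517
E₀ = V₀·N(d₁) − D·e^(−rT)·N(d₂)
   = 527.5832·0.906748 − 324.2396·0.756517·0.677905 = 312.099736
B₀ = V₀ − E₀ = 527.5832 − 312.099736 = 215.483464
e^(−λT) = (B₀·e^(rT)/D − 0)/(1 − 0) = (215.4835·1.321848/324.2396 − 0)/1 = 0.87847528
λ = −ln(0.87847528)/4.1155 = 0.031483

B0=215.4835 lambda=0.0315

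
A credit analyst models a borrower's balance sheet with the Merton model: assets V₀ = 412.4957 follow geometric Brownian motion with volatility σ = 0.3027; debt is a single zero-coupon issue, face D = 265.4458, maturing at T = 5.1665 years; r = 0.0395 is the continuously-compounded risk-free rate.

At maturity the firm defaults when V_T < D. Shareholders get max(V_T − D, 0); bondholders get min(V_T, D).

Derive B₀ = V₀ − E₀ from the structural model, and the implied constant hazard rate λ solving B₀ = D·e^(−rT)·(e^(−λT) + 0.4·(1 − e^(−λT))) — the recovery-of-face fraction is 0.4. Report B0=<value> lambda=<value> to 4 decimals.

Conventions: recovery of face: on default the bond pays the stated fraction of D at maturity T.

B0=197.8649 lambda=0.0299

Work the structural quantities from V₀ = 412.4957 against face 265.4458:
d₁ = [ln(V₀/D) + (r + σ²/2)T] / (σ√T)
   = [ln(412.4957/265.4458) + (0.0395 + 0.5·0.3027²)·5.1665] / (0.3027·√5.1665)
   = [0.440815 + 0.440773] / 0.688035 = 1.281312
d₂ = d₁ − σ√T = 1.281312 − 0.688035 = 0.593277
N(d₁) = 0.899958,  N(d₂) = 0.723502,  e^(−rT) = 0.815400
E₀ = V₀·N(d₁) − D·e^(−rT)·N(d₂)
   = 412.4957·0.899958 − 265.4458·0.815400·0.723502 = 214.630782
B₀ = V₀ − E₀ = 412.4957 − 214.630782 = 197.864918
e^(−λT) = (B₀·e^(rT)/D − 0.4)/(1 − 0.4) = (197.8649·1.226392/265.4458 − 0.4)/0.6 = 0.85693366
λ = −ln(0.85693366)/5.1665 = 0.029884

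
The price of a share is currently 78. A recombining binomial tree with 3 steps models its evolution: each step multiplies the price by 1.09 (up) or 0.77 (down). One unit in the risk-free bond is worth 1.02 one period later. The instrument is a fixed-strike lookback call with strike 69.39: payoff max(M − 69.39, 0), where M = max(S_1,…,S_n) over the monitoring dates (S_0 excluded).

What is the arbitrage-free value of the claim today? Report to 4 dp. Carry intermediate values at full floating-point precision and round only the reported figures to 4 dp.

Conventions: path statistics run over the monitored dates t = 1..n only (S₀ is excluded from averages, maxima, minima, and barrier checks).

With p* = (R−d)/(u−d) = 0.7812, sum probability × payoff across the paths and divide by R^3.
Enumerate all 2^3 = 8 price paths (U = up ×1.09, D = down ×0.77); each path with k up-moves has probability p*^k·(1−p*)^(3−k).
DDD: M=60.0600, payoff=0.0000, prob=0.010468
UDD: M=85.0200, payoff=15.6300, prob=0.037384
DUD: M=65.4654, payoff=0.0000, prob=0.037384
UUD: M=92.6718, payoff=23.2818, prob=0.133514
DDU: M=60.0600, payoff=0.0000, prob=0.037384
UDU: M=85.0200, payoff=15.6300, prob=0.133514
DUU: M=71.3573, payoff=1.9673, prob=0.133514
UUU: M=101.0123, payoff=31.6223, prob=0.476837
Price = Σ prob·payoff / R^3 = 21.120929 / 1.061208 = 19.9027

price = 19.9027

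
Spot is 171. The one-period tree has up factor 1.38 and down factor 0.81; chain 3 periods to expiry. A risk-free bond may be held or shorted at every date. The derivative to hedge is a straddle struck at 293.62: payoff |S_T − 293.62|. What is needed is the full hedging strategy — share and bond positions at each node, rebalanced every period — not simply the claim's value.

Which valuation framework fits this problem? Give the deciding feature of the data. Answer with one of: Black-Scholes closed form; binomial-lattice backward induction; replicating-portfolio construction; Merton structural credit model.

framework: replicating-portfolio construction

Key observation: a price alone would not answer the question — the per-node share/bond construction on the spot-171, 1.38/0.81 tree is required, and only the replicating-portfolio method yields it.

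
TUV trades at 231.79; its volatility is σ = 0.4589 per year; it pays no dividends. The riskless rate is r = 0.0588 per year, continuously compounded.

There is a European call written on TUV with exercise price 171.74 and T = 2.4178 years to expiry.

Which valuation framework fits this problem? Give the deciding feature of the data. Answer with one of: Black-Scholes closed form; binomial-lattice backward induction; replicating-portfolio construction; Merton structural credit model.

framework: Black-Scholes closed form

Key observation: the strike-171.74 call on TUV is European-exercise on a continuously-modelled lognormal underlying, so its value is a single closed-form evaluation.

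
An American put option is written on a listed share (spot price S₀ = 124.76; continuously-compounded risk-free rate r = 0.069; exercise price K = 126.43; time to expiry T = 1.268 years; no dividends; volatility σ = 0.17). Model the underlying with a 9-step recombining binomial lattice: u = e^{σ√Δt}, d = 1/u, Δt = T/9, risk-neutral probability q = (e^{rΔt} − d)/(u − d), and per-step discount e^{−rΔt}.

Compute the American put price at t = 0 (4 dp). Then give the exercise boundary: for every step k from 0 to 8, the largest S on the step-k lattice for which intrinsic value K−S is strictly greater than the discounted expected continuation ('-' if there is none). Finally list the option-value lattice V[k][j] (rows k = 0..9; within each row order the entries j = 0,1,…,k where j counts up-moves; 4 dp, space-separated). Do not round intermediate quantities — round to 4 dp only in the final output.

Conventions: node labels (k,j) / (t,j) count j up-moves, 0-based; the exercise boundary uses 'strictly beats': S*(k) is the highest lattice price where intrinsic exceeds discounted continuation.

params: Δt=0.14089 u=1.06589 d=0.93818 q=0.56055 e^(-rΔt)=0.99033
t_9 payoffs: 56.1769 46.6140 35.7494 23.4059 9.3822 0.0000 0.0000 0.0000 0.0000 0.0000
t_8: node(8,0) S=74.8820 payoff=51.5480 vs cont=50.3249 → 51.5480 [stop]  node(8,1) S=85.0750 payoff=41.3550 vs cont=40.1319 → 41.3550 [stop]  node(8,2) S=96.6555 payoff=29.7745 vs cont=28.5514 → 29.7745 [stop]  node(8,3) S=109.8123 payoff=16.6177 vs cont=15.3946 → 16.6177 [stop]  node(8,4) S=124.7600 payoff=1.6700 vs cont=4.0832 → 4.0832 [wait]  node(8,5) S=141.7424 payoff=0.0000 vs cont=0.0000 → 0.0000 [wait]  node(8,6) S=161.0365 payoff=0.0000 vs cont=0.0000 → 0.0000 [wait]  node(8,7) S=182.9569 payoff=0.0000 vs cont=0.0000 → 0.0000 [wait]  node(8,8) S=207.8611 payoff=0.0000 vs cont=0.0000 → 0.0000 [wait]  ⇒ S*(8)=109.8123
t_7: node(7,0) S=79.8160 payoff=46.6140 vs cont=45.3909 → 46.6140 [stop]  node(7,1) S=90.6806 payoff=35.7494 vs cont=34.5263 → 35.7494 [stop]  node(7,2) S=103.0241 payoff=23.4059 vs cont=22.1828 → 23.4059 [stop]  node(7,3) S=117.0478 payoff=9.3822 vs cont=9.4987 → 9.4987 [wait]  node(7,4) S=132.9804 payoff=0.0000 vs cont=1.7770 → 1.7770 [wait]  node(7,5) S=151.0818 payoff=0.0000 vs cont=0.0000 → 0.0000 [wait]  node(7,6) S=171.6471 payoff=0.0000 vs cont=0.0000 → 0.0000 [wait]  node(7,7) S=195.0119 payoff=0.0000 vs cont=0.0000 → 0.0000 [wait]  ⇒ S*(7)=103.0241
t_6: node(6,0) S=85.0750 payoff=41.3550 vs cont=40.1319 → 41.3550 [stop]  node(6,1) S=96.6555 payoff=29.7745 vs cont=28.5514 → 29.7745 [stop]  node(6,2) S=109.8123 payoff=16.6177 vs cont=15.4593 → 16.6177 [stop]  node(6,3) S=124.7600 payoff=1.6700 vs cont=5.1203 → 5.1203 [wait]  node(6,4) S=141.7424 payoff=0.0000 vs cont=0.7734 → 0.7734 [wait]  node(6,5) S=161.0365 payoff=0.0000 vs cont=0.0000 → 0.0000 [wait]  node(6,6) S=182.9569 payoff=0.0000 vs cont=0.0000 → 0.0000 [wait]  ⇒ S*(6)=109.8123
t_5: node(5,0) S=90.6806 payoff=35.7494 vs cont=34.5263 → 35.7494 [stop]  node(5,1) S=103.0241 payoff=23.4059 vs cont=22.1828 → 23.4059 [stop]  node(5,2) S=117.0478 payoff=9.3822 vs cont=10.0745 → 10.0745 [wait]  node(5,3) S=132.9804 payoff=0.0000 vs cont=2.6577 → 2.6577 [wait]  node(5,4) S=151.0818 payoff=0.0000 vs cont=0.3366 → 0.3366 [wait]  node(5,5) S=171.6471 payoff=0.0000 vs cont=0.0000 → 0.0000 [wait]  ⇒ S*(5)=103.0241
t_4: node(4,0) S=96.6555 payoff=29.7745 vs cont=28.5514 → 29.7745 [stop]  node(4,1) S=109.8123 payoff=16.6177 vs cont=15.7789 → 16.6177 [stop]  node(4,2) S=124.7600 payoff=1.6700 vs cont=5.8598 → 5.8598 [wait]  node(4,3) S=141.7424 payoff=0.0000 vs cont=1.3435 → 1.3435 [wait]  node(4,4) S=161.0365 payoff=0.0000 vs cont=0.1465 → 0.1465 [wait]  ⇒ S*(4)=109.8123
t_3: node(3,0) S=103.0241 payoff=23.4059 vs cont=22.1828 → 23.4059 [stop]  node(3,1) S=117.0478 payoff=9.3822 vs cont=10.4850 → 10.4850 [wait]  node(3,2) S=132.9804 payoff=0.0000 vs cont=3.2960 → 3.2960 [wait]  node(3,3) S=151.0818 payoff=0.0000 vs cont=0.6660 → 0.6660 [wait]  ⇒ S*(3)=103.0241
t_2: node(2,0) S=109.8123 payoff=16.6177 vs cont=16.0068 → 16.6177 [stop]  node(2,1) S=124.7600 payoff=1.6700 vs cont=6.3927 → 6.3927 [wait]  node(2,2) S=141.7424 payoff=0.0000 vs cont=1.8041 → 1.8041 [wait]  ⇒ S*(2)=109.8123
t_1: node(1,0) S=117.0478 payoff=9.3822 vs cont=10.7808 → 10.7808 [wait]  node(1,1) S=132.9804 payoff=0.0000 vs cont=3.7836 → 3.7836 [wait]  ⇒ S*(1)=-
t_0: node(0,0) S=124.7600 payoff=1.6700 vs cont=6.7922 → 6.7922 [wait]  ⇒ S*(0)=-

price = 6.7922
boundary = - - 109.8123 103.0241 109.8123 103.0241 109.8123 103.0241 109.8123
tree:
6.7922
10.7808 3.7836
16.6177 6.3927 1.8041
23.4059 10.4850 3.2960 0.6660
29.7745 16.6177 5.8598 1.3435 0.1465
35.7494 23.4059 10.0745 2.6577 0.3366 0.0000
41.3550 29.7745 16.6177 5.1203 0.7734 0.0000 0.0000
46.6140 35.7494 23.4059 9.4987 1.7770 0.0000 0.0000 0.0000
51.5480 41.3550 29.7745 16.6177 4.0832 0.0000 0.0000 0.0000 0.0000
56.1769 46.6140 35.7494 23.4059 9.3822 0.0000 0.0000 0.0000 0.0000 0.0000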